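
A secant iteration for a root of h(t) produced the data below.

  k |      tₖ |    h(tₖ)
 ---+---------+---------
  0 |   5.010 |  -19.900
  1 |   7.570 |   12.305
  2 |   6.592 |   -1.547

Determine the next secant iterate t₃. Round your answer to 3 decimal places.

6.701

t₃ = 6.592 − (-1.547)·(6.592 − 7.570) / (-1.547 − 12.305)
   = 6.592 − (1.51297)/(-13.85200) = 6.70122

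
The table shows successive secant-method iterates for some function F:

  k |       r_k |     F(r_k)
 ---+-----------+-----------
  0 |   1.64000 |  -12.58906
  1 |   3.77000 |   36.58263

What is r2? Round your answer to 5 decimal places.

2.18533

r2 = 3.77000 − 36.58263·(3.77000 − 1.64000) / (36.58263 − (-12.58906))
   = 3.77000 − (77.9210019)/(49.1716900) = 2.1853280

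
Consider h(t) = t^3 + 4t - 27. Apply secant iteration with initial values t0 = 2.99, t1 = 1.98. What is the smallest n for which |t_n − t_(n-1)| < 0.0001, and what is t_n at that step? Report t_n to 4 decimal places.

h(2.99) = 11.690899, h(1.98) = -11.317608
t2 = 1.980000 − (-11.317608)·(-1.010000)/(-23.008507) = 2.476807;  |Δ| = 0.496807
h(2.476807) = -1.898622
t3 = 2.476807 − (-1.898622)·(0.496807)/(9.418986) = 2.576950;  |Δ| = 0.100143
h(2.576950) = 0.420482
t4 = 2.576950 − 0.420482·(0.100143)/(2.319104) = 2.558793;  |Δ| = 0.018157
h(2.558793) = -0.011332
t5 = 2.558793 − (-0.011332)·(-0.018157)/(-0.431814) = 2.559269;  |Δ| = 0.000477
h(2.559269) = -0.000065
t6 = 2.559269 − (-0.000065)·(0.000477)/(0.011268) = 2.559272;  |Δ| = 0.000003
|t6 − t5| = 0.000003 < 0.0001

n = 6, t_n = 2.5593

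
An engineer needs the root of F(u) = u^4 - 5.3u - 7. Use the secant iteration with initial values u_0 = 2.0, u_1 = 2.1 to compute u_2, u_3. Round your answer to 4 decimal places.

F(2.0) = -1.600000, F(2.1) = 1.318100
u_2 = 2.100000 − 1.318100·(2.100000 − 2.000000) / (1.318100 − (-1.600000)) = 2.100000 − (0.131810)/(2.918100) = 2.054830
F(2.054830) = -0.062554
u_3 = 2.054830 − (-0.062554)·(2.054830 − 2.100000) / (-0.062554 − 1.318100) = 2.054830 − (0.002826)/(-1.380654) = 2.056877

2.0548, 2.0569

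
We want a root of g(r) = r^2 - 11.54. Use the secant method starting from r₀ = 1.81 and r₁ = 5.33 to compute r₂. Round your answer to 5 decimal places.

g(1.81) = -8.2639000, g(5.33) = 16.8689000
r₂ = 5.3300000 − 16.8689000·(5.3300000 − 1.8100000) / (16.8689000 − (-8.2639000)) = 5.3300000 − (59.3785280)/(25.1328000) = 2.9674090

2.96741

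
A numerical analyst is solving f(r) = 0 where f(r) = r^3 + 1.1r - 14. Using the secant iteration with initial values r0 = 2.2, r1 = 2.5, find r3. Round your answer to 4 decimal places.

2.2577

f(2.2) = -0.932000, f(2.5) = 4.375000
r2 = 2.500000 − 4.375000·(2.500000 − 2.200000) / (4.375000 − (-0.932000)) = 2.500000 − (1.312500)/(5.307000) = 2.252685
f(2.252685) = -0.090592
r3 = 2.252685 − (-0.090592)·(2.252685 − 2.500000) / (-0.090592 − 4.375000) = 2.252685 − (0.022405)/(-4.465592) = 2.257702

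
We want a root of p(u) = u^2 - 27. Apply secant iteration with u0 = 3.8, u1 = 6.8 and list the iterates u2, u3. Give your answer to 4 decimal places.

p(3.8) = -12.560000, p(6.8) = 19.240000
u2 = 6.800000 − 19.240000·(6.800000 − 3.800000) / (19.240000 − (-12.560000)) = 6.800000 − (57.720000)/(31.800000) = 4.984906
p(4.984906) = -2.150716
u3 = 4.984906 − (-2.150716)·(4.984906 − 6.800000) / (-2.150716 − 19.240000) = 4.984906 − (3.903752)/(-21.390716) = 5.167403

4.9849, 5.1674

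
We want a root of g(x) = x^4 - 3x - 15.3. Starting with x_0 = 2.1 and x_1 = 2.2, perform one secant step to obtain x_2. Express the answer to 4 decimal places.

g(2.1) = -2.151900, g(2.2) = 1.525600
x_2 = 2.200000 − 1.525600·(2.200000 − 2.100000) / (1.525600 − (-2.151900)) = 2.200000 − (0.152560)/(3.677500) = 2.158515

2.1585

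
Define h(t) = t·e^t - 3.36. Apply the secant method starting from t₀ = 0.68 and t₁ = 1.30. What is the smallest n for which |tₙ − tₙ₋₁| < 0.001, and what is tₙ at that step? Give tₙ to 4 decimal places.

n = 5, tₙ = 1.1087

h(0.68) = -2.017763, h(1.30) = 1.410086
t₂ = 1.300000 − 1.410086·(0.620000)/(3.427849) = 1.044956;  |Δ| = 0.255044
h(1.044956) = -0.388906
t₃ = 1.044956 − (-0.388906)·(-0.255044)/(-1.798991) = 1.100091;  |Δ| = 0.055135
h(1.100091) = -0.054842
t₄ = 1.100091 − (-0.054842)·(0.055135)/(0.334064) = 1.109143;  |Δ| = 0.009051
h(1.109143) = 0.002652
t₅ = 1.109143 − 0.002652·(0.009051)/(0.057494) = 1.108725;  |Δ| = 0.000417
|t₅ − t₄| = 0.000417 < 0.001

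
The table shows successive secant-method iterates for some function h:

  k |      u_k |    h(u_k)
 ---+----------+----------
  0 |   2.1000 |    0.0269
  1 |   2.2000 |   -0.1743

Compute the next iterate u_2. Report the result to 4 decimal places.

2.1134

u_2 = 2.2000 − (-0.1743)·(2.2000 − 2.1000) / (-0.1743 − 0.0269)
   = 2.2000 − (-0.017430)/(-0.201200) = 2.113370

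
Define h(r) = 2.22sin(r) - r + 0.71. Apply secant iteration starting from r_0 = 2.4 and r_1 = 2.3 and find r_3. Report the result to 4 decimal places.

2.3262

h(2.4) = -0.190472, h(2.3) = 0.065466
r_2 = 2.300000 − 0.065466·(2.300000 − 2.400000) / (0.065466 − (-0.190472)) = 2.300000 − (-0.006547)/(0.255937) = 2.325579
h(2.325579) = 0.001515
r_3 = 2.325579 − 0.001515·(2.325579 − 2.300000) / (0.001515 − 0.065466) = 2.325579 − (0.000039)/(-0.063951) = 2.326185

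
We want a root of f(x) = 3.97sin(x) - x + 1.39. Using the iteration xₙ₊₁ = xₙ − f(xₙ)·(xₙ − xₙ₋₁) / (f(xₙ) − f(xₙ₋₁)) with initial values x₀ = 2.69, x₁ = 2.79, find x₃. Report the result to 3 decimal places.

f(2.69) = 0.43250, f(2.79) = -0.03276
x₂ = 2.79000 − (-0.03276)·(2.79000 − 2.69000) / (-0.03276 − 0.43250) = 2.79000 − (-0.00328)/(-0.46526) = 2.78296
f(2.78296) = 0.00049
x₃ = 2.78296 − 0.00049·(2.78296 − 2.79000) / (0.00049 − (-0.03276)) = 2.78296 − (0.00000)/(0.03325) = 2.78306

2.783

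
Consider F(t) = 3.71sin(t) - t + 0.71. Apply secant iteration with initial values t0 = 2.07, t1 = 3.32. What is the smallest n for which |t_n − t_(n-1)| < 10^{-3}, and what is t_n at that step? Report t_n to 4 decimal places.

F(2.07) = 1.897247, F(3.32) = -3.268386
t2 = 3.320000 − (-3.268386)·(1.250000)/(-5.165632) = 2.529103;  |Δ| = 0.790897
F(2.529103) = 0.313799
t3 = 2.529103 − 0.313799·(-0.790897)/(3.582184) = 2.598386;  |Δ| = 0.069282
F(2.598386) = 0.029254
t4 = 2.598386 − 0.029254·(0.069282)/(-0.284544) = 2.605509;  |Δ| = 0.007123
F(2.605509) = -0.000540
t5 = 2.605509 − (-0.000540)·(0.007123)/(-0.029794) = 2.605380;  |Δ| = 0.000129
|t5 − t4| = 0.000129 < 10^{-3}

n = 5, t_n = 2.6054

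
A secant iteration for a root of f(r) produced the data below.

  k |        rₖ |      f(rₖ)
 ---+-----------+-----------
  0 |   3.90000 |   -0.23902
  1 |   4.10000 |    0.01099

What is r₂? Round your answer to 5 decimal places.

r₂ = 4.10000 − 0.01099·(4.10000 − 3.90000) / (0.01099 − (-0.23902))
   = 4.10000 − (0.0021980)/(0.2500100) = 4.0912084

4.09121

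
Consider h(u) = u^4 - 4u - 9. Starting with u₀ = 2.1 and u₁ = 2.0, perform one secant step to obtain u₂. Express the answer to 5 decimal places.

2.03281

h(2.1) = 2.0481000, h(2.0) = -1.0000000
u₂ = 2.0000000 − (-1.0000000)·(2.0000000 − 2.1000000) / (-1.0000000 − 2.0481000) = 2.0000000 − (0.1000000)/(-3.0481000) = 2.0328073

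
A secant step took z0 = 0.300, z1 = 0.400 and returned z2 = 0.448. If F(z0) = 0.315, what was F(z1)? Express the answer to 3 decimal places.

The secant line through (0.300, 0.315) and (0.400, F(z1)) crosses zero at z2 = 0.448.
So (0.300, 0.315), (0.400, F(z1)), (0.448, 0) are collinear:
F(z1) = 0.315 · (0.400 − 0.448) / (0.300 − 0.448) = 0.315 · (-0.04800)/(-0.14800) = 0.10216

0.102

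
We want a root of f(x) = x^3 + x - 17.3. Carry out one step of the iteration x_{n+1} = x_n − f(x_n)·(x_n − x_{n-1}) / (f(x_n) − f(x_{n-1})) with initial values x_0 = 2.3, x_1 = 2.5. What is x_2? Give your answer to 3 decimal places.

f(2.3) = -2.83300, f(2.5) = 0.82500
x_2 = 2.50000 − 0.82500·(2.50000 − 2.30000) / (0.82500 − (-2.83300)) = 2.50000 − (0.16500)/(3.65800) = 2.45489

2.455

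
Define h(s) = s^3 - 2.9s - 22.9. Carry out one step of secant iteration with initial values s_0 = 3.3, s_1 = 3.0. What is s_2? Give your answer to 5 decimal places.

h(3.3) = 3.4670000, h(3.0) = -4.6000000
s_2 = 3.0000000 − (-4.6000000)·(3.0000000 − 3.3000000) / (-4.6000000 − 3.4670000) = 3.0000000 − (1.3800000)/(-8.0670000) = 3.1710673

3.17107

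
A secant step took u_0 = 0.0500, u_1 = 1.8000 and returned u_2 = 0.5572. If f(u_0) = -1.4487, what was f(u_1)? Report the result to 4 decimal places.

3.5498

The secant line through (0.0500, -1.4487) and (1.8000, f(u_1)) crosses zero at u_2 = 0.5572.
So (0.0500, -1.4487), (1.8000, f(u_1)), (0.5572, 0) are collinear:
f(u_1) = -1.4487 · (1.8000 − 0.5572) / (0.0500 − 0.5572) = -1.4487 · (1.242800)/(-0.507200) = 3.549772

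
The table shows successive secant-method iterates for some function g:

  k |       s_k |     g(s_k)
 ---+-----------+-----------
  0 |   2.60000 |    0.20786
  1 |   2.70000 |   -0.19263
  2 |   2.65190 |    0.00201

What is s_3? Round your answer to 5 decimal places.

s_3 = 2.65190 − 0.00201·(2.65190 − 2.70000) / (0.00201 − (-0.19263))
   = 2.65190 − (-0.0000967)/(0.1946400) = 2.6523967

2.65240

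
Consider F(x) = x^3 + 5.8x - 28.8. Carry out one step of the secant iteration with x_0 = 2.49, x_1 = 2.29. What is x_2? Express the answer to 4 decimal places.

2.4429

F(2.49) = 1.080249, F(2.29) = -3.509011
x_2 = 2.290000 − (-3.509011)·(2.290000 − 2.490000) / (-3.509011 − 1.080249) = 2.290000 − (0.701802)/(-4.589260) = 2.442923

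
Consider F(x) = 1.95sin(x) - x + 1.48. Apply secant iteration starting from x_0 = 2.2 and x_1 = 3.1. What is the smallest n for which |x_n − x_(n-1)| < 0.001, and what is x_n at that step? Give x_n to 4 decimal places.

n = 5, x_n = 2.5567

F(2.2) = 0.856568, F(3.1) = -1.538918
x_2 = 3.100000 − (-1.538918)·(0.900000)/(-2.395486) = 2.521818;  |Δ| = 0.578182
F(2.521818) = 0.090842
x_3 = 2.521818 − 0.090842·(-0.578182)/(1.629760) = 2.554046;  |Δ| = 0.032228
F(2.554046) = 0.006880
x_4 = 2.554046 − 0.006880·(0.032228)/(-0.083962) = 2.556687;  |Δ| = 0.002641
F(2.556687) = -0.000050
x_5 = 2.556687 − (-0.000050)·(0.002641)/(-0.006930) = 2.556667;  |Δ| = 0.000019
|x_5 − x_4| = 0.000019 < 0.001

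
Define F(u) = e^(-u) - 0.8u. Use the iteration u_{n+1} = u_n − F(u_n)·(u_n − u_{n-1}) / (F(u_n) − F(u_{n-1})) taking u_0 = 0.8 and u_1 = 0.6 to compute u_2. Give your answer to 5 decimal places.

F(0.8) = -0.1906710, F(0.6) = 0.0688116
u_2 = 0.6000000 − 0.0688116·(0.6000000 − 0.8000000) / (0.0688116 − (-0.1906710)) = 0.6000000 − (-0.0137623)/(0.2594827) = 0.6530376

0.65304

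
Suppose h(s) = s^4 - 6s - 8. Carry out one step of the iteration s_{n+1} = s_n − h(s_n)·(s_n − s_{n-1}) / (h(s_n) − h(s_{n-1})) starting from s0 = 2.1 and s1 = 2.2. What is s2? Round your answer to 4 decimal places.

h(2.1) = -1.151900, h(2.2) = 2.225600
s2 = 2.200000 − 2.225600·(2.200000 − 2.100000) / (2.225600 − (-1.151900)) = 2.200000 − (0.222560)/(3.377500) = 2.134105

2.1341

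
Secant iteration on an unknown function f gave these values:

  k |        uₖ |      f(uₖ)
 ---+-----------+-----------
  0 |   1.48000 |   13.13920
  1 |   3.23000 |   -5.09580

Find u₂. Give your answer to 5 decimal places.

u₂ = 3.23000 − (-5.09580)·(3.23000 − 1.48000) / (-5.09580 − 13.13920)
   = 3.23000 − (-8.9176500)/(-18.2350000) = 2.7409597

2.74096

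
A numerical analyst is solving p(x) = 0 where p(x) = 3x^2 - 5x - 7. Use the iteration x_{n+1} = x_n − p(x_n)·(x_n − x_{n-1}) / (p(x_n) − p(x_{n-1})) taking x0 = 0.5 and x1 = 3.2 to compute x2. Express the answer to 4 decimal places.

1.9344

p(0.5) = -8.750000, p(3.2) = 7.720000
x2 = 3.200000 − 7.720000·(3.200000 − 0.500000) / (7.720000 − (-8.750000)) = 3.200000 − (20.844000)/(16.470000) = 1.934426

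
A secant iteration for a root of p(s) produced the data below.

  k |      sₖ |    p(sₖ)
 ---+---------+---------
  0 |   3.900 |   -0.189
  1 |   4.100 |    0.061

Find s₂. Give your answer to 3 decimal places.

4.051

s₂ = 4.100 − 0.061·(4.100 − 3.900) / (0.061 − (-0.189))
   = 4.100 − (0.01220)/(0.25000) = 4.05120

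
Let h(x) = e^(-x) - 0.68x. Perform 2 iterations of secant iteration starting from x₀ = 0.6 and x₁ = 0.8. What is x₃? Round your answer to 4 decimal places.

0.7175

h(0.6) = 0.140812, h(0.8) = -0.094671
x₂ = 0.800000 − (-0.094671)·(0.800000 − 0.600000) / (-0.094671 − 0.140812) = 0.800000 − (-0.018934)/(-0.235483) = 0.719594
h(0.719594) = -0.002374
x₃ = 0.719594 − (-0.002374)·(0.719594 − 0.800000) / (-0.002374 − (-0.094671)) = 0.719594 − (0.000191)/(0.092297) = 0.717526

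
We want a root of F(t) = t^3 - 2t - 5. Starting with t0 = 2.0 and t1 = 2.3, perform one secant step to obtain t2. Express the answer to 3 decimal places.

F(2.0) = -1.00000, F(2.3) = 2.56700
t2 = 2.30000 − 2.56700·(2.30000 − 2.00000) / (2.56700 − (-1.00000)) = 2.30000 − (0.77010)/(3.56700) = 2.08410

2.084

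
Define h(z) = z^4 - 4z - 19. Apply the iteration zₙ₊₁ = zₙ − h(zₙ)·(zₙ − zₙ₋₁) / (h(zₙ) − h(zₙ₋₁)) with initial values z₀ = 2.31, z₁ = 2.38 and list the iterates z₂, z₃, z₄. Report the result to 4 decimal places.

h(2.31) = 0.233963, h(2.38) = 3.565427
z₂ = 2.380000 − 3.565427·(2.380000 − 2.310000) / (3.565427 − 0.233963) = 2.380000 − (0.249580)/(3.331464) = 2.305084
h(2.305084) = 0.012014
z₃ = 2.305084 − 0.012014·(2.305084 − 2.380000) / (0.012014 − 3.565427) = 2.305084 − (-0.000900)/(-3.553413) = 2.304831
h(2.304831) = 0.000620
z₄ = 2.304831 − 0.000620·(2.304831 − 2.305084) / (0.000620 − 0.012014) = 2.304831 − (0.000000)/(-0.011394) = 2.304817

2.3051, 2.3048, 2.3048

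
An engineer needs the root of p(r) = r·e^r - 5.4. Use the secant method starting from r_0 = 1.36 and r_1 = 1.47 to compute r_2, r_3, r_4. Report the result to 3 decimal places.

p(1.36) = -0.10118, p(1.47) = 0.99338
r_2 = 1.47000 − 0.99338·(1.47000 − 1.36000) / (0.99338 − (-0.10118)) = 1.47000 − (0.10927)/(1.09455) = 1.37017
p(1.37017) = -0.00700
r_3 = 1.37017 − (-0.00700)·(1.37017 − 1.47000) / (-0.00700 − 0.99338) = 1.37017 − (0.00070)/(-1.00038) = 1.37087
p(1.37087) = -0.00048
r_4 = 1.37087 − (-0.00048)·(1.37087 − 1.37017) / (-0.00048 − (-0.00700)) = 1.37087 − (0.00000)/(0.00652) = 1.37092

1.370, 1.371, 1.371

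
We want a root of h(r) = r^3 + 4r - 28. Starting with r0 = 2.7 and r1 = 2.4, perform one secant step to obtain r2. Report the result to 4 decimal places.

2.5945

h(2.7) = 2.483000, h(2.4) = -4.576000
r2 = 2.400000 − (-4.576000)·(2.400000 − 2.700000) / (-4.576000 − 2.483000) = 2.400000 − (1.372800)/(-7.059000) = 2.594475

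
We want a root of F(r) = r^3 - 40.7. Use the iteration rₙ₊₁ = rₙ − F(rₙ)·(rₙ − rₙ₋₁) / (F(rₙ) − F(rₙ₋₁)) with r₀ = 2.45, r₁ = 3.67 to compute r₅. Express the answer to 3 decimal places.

F(2.45) = -25.99387, F(3.67) = 8.73086
r₂ = 3.67000 − 8.73086·(3.67000 − 2.45000) / (8.73086 − (-25.99387)) = 3.67000 − (10.65165)/(34.72474) = 3.36325
F(3.36325) = -2.65661
r₃ = 3.36325 − (-2.65661)·(3.36325 − 3.67000) / (-2.65661 − 8.73086) = 3.36325 − (0.81490)/(-11.38747) = 3.43482
F(3.43482) = -0.17618
r₄ = 3.43482 − (-0.17618)·(3.43482 − 3.36325) / (-0.17618 − (-2.65661)) = 3.43482 − (-0.01261)/(2.48043) = 3.43990
F(3.43990) = 0.00399
r₅ = 3.43990 − 0.00399·(3.43990 − 3.43482) / (0.00399 − (-0.17618)) = 3.43990 − (0.00002)/(0.18017) = 3.43979

3.440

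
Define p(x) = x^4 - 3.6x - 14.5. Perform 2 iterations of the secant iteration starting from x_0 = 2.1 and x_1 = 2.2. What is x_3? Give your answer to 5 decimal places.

p(2.1) = -2.6119000, p(2.2) = 1.0056000
x_2 = 2.2000000 − 1.0056000·(2.2000000 − 2.1000000) / (1.0056000 − (-2.6119000)) = 2.2000000 − (0.1005600)/(3.6175000) = 2.1722018
p(2.1722018) = -0.0560556
x_3 = 2.1722018 − (-0.0560556)·(2.1722018 − 2.2000000) / (-0.0560556 − 1.0056000) = 2.1722018 − (0.0015582)/(-1.0616556) = 2.1736695

2.17367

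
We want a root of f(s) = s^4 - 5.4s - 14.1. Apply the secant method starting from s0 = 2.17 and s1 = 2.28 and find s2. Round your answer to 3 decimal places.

2.264

f(2.17) = -3.64426, f(2.28) = 0.61136
s2 = 2.28000 − 0.61136·(2.28000 − 2.17000) / (0.61136 − (-3.64426)) = 2.28000 − (0.06725)/(4.25562) = 2.26420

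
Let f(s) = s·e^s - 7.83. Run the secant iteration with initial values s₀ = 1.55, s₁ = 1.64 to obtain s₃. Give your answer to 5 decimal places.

1.59255

f(1.55) = -0.5272212, f(1.64) = 0.6244780
s₂ = 1.6400000 − 0.6244780·(1.6400000 − 1.5500000) / (0.6244780 − (-0.5272212)) = 1.6400000 − (0.0562030)/(1.1516992) = 1.5911999
f(1.5911999) = -0.0177868
s₃ = 1.5911999 − (-0.0177868)·(1.5911999 − 1.6400000) / (-0.0177868 − 0.6244780) = 1.5911999 − (0.0008680)/(-0.6422648) = 1.5925514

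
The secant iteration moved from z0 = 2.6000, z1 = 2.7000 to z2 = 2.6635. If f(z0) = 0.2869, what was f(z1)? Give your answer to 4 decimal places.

The secant line through (2.6000, 0.2869) and (2.7000, f(z1)) crosses zero at z2 = 2.6635.
So (2.6000, 0.2869), (2.7000, f(z1)), (2.6635, 0) are collinear:
f(z1) = 0.2869 · (2.7000 − 2.6635) / (2.6000 − 2.6635) = 0.2869 · (0.036500)/(-0.063500) = -0.164911

-0.1649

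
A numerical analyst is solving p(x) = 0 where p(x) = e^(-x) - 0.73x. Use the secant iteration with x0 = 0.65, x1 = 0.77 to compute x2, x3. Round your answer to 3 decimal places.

p(0.65) = 0.04755, p(0.77) = -0.09909
x2 = 0.77000 − (-0.09909)·(0.77000 − 0.65000) / (-0.09909 − 0.04755) = 0.77000 − (-0.01189)/(-0.14663) = 0.68891
p(0.68891) = -0.00078
x3 = 0.68891 − (-0.00078)·(0.68891 − 0.77000) / (-0.00078 − (-0.09909)) = 0.68891 − (0.00006)/(0.09831) = 0.68827

0.689, 0.688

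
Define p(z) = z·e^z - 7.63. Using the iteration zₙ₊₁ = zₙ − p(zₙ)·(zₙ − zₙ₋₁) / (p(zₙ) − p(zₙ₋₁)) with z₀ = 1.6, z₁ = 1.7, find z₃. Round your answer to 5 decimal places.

1.57689

p(1.6) = 0.2948519, p(1.7) = 1.6757106
z₂ = 1.7000000 − 1.6757106·(1.7000000 − 1.6000000) / (1.6757106 − 0.2948519) = 1.7000000 − (0.1675711)/(1.3808587) = 1.5786472
p(1.5786472) = 0.0239013
z₃ = 1.5786472 − 0.0239013·(1.5786472 − 1.7000000) / (0.0239013 − 1.6757106) = 1.5786472 − (-0.0029005)/(-1.6518093) = 1.5768913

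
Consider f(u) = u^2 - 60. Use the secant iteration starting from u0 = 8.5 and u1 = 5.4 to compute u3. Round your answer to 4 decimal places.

f(8.5) = 12.250000, f(5.4) = -30.840000
u2 = 5.400000 − (-30.840000)·(5.400000 − 8.500000) / (-30.840000 − 12.250000) = 5.400000 − (95.604000)/(-43.090000) = 7.618705
f(7.618705) = -1.955334
u3 = 7.618705 − (-1.955334)·(7.618705 − 5.400000) / (-1.955334 − (-30.840000)) = 7.618705 − (-4.338308)/(28.884666) = 7.768899

7.7689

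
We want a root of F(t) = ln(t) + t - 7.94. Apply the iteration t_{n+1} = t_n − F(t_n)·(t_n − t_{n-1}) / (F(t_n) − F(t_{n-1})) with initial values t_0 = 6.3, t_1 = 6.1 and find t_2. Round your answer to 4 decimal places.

6.1273

F(6.3) = 0.200550, F(6.1) = -0.031711
t_2 = 6.100000 − (-0.031711)·(6.100000 − 6.300000) / (-0.031711 − 0.200550) = 6.100000 − (0.006342)/(-0.232261) = 6.127307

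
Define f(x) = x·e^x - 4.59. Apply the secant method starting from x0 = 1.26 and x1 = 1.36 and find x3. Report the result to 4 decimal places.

f(1.26) = -0.147969, f(1.36) = 0.708823
x2 = 1.360000 − 0.708823·(1.360000 − 1.260000) / (0.708823 − (-0.147969)) = 1.360000 − (0.070882)/(0.856792) = 1.277270
f(1.277270) = -0.008643
x3 = 1.277270 − (-0.008643)·(1.277270 − 1.360000) / (-0.008643 − 0.708823) = 1.277270 − (0.000715)/(-0.717466) = 1.278267

1.2783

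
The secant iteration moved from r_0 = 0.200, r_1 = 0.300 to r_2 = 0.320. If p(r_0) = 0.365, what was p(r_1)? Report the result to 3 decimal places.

0.061

The secant line through (0.200, 0.365) and (0.300, p(r_1)) crosses zero at r_2 = 0.320.
So (0.200, 0.365), (0.300, p(r_1)), (0.320, 0) are collinear:
p(r_1) = 0.365 · (0.300 − 0.320) / (0.200 − 0.320) = 0.365 · (-0.02000)/(-0.12000) = 0.06083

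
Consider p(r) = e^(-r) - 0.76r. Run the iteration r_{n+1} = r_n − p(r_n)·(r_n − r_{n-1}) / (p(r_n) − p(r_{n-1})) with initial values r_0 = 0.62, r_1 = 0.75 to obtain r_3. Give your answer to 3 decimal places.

0.672

p(0.62) = 0.06674, p(0.75) = -0.09763
r_2 = 0.75000 − (-0.09763)·(0.75000 − 0.62000) / (-0.09763 − 0.06674) = 0.75000 − (-0.01269)/(-0.16438) = 0.67279
p(0.67279) = -0.00103
r_3 = 0.67279 − (-0.00103)·(0.67279 − 0.75000) / (-0.00103 − (-0.09763)) = 0.67279 − (0.00008)/(0.09660) = 0.67196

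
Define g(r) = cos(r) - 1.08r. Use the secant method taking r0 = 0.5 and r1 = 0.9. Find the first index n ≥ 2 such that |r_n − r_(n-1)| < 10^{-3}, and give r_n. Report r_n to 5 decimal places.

n = 4, r_n = 0.70512

g(0.5) = 0.3375826, g(0.9) = -0.3503900
r2 = 0.9000000 − (-0.3503900)·(0.4000000)/(-0.6879726) = 0.6962767;  |Δ| = 0.2037233
g(0.6962767) = 0.0152566
r3 = 0.6962767 − 0.0152566·(-0.2037233)/(0.3656466) = 0.7047771;  |Δ| = 0.0085003
g(0.7047771) = 0.0005967
r4 = 0.7047771 − 0.0005967·(0.0085003)/(-0.0146598) = 0.7051231;  |Δ| = 0.0003460
|r4 − r3| = 0.0003460 < 10^{-3}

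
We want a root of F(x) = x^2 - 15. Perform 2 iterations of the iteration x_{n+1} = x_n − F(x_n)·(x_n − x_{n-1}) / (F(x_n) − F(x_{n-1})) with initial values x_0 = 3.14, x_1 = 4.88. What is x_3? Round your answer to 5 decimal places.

F(3.14) = -5.1404000, F(4.88) = 8.8144000
x_2 = 4.8800000 − 8.8144000·(4.8800000 − 3.1400000) / (8.8144000 − (-5.1404000)) = 4.8800000 − (15.3370560)/(13.9548000) = 3.7809476
F(3.7809476) = -0.7044350
x_3 = 3.7809476 − (-0.7044350)·(3.7809476 − 4.8800000) / (-0.7044350 − 8.8144000) = 3.7809476 − (0.7742110)/(-9.5188350) = 3.8622823

3.86228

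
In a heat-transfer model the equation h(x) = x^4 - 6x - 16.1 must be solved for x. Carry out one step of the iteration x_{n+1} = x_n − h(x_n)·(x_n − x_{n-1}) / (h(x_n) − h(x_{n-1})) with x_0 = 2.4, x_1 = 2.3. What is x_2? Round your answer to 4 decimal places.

h(2.4) = 2.677600, h(2.3) = -1.915900
x_2 = 2.300000 − (-1.915900)·(2.300000 − 2.400000) / (-1.915900 − 2.677600) = 2.300000 − (0.191590)/(-4.593500) = 2.341709

2.3417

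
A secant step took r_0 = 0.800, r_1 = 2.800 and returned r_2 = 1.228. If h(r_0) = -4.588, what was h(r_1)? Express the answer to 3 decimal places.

16.851

The secant line through (0.800, -4.588) and (2.800, h(r_1)) crosses zero at r_2 = 1.228.
So (0.800, -4.588), (2.800, h(r_1)), (1.228, 0) are collinear:
h(r_1) = -4.588 · (2.800 − 1.228) / (0.800 − 1.228) = -4.588 · (1.57200)/(-0.42800) = 16.85125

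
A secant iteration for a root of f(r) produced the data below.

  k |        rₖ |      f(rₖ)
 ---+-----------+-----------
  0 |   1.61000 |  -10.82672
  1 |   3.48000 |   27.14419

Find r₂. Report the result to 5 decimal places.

r₂ = 3.48000 − 27.14419·(3.48000 − 1.61000) / (27.14419 − (-10.82672))
   = 3.48000 − (50.7596353)/(37.9709100) = 2.1431968

2.14320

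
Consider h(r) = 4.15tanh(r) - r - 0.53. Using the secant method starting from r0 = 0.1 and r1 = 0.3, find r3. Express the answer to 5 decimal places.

h(0.1) = -0.2163778, h(0.3) = 0.3789473
r2 = 0.3000000 − 0.3789473·(0.3000000 − 0.1000000) / (0.3789473 − (-0.2163778)) = 0.3000000 − (0.0757895)/(0.5953252) = 0.1726923
h(0.1726923) = 0.0069404
r3 = 0.1726923 − 0.0069404·(0.1726923 − 0.3000000) / (0.0069404 − 0.3789473) = 0.1726923 − (-0.0008836)/(-0.3720069) = 0.1703172

0.17032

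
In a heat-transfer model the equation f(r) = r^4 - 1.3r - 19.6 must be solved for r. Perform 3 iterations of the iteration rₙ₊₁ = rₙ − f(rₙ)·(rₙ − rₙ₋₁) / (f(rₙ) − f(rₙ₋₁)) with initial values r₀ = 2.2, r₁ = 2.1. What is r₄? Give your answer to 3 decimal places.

2.176

f(2.2) = 0.96560, f(2.1) = -2.88190
r₂ = 2.10000 − (-2.88190)·(2.10000 − 2.20000) / (-2.88190 − 0.96560) = 2.10000 − (0.28819)/(-3.84750) = 2.17490
f(2.17490) = -0.05255
r₃ = 2.17490 − (-0.05255)·(2.17490 − 2.10000) / (-0.05255 − (-2.88190)) = 2.17490 − (-0.00394)/(2.82935) = 2.17629
f(2.17629) = 0.00294
r₄ = 2.17629 − 0.00294·(2.17629 − 2.17490) / (0.00294 − (-0.05255)) = 2.17629 − (0.00000)/(0.05549) = 2.17622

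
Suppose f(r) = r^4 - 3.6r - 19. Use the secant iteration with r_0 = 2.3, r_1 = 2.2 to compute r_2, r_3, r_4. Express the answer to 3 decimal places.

2.283, 2.284, 2.284

f(2.3) = 0.70410, f(2.2) = -3.49440
r_2 = 2.20000 − (-3.49440)·(2.20000 − 2.30000) / (-3.49440 − 0.70410) = 2.20000 − (0.34944)/(-4.19850) = 2.28323
f(2.28323) = -0.04282
r_3 = 2.28323 − (-0.04282)·(2.28323 − 2.20000) / (-0.04282 − (-3.49440)) = 2.28323 − (-0.00356)/(3.45158) = 2.28426
f(2.28426) = 0.00266
r_4 = 2.28426 − 0.00266·(2.28426 − 2.28323) / (0.00266 − (-0.04282)) = 2.28426 − (0.00000)/(0.04548) = 2.28420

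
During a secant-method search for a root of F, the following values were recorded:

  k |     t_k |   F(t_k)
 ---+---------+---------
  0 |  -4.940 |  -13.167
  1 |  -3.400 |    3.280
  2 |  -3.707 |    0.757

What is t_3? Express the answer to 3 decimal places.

-3.799

t_3 = -3.707 − 0.757·(-3.707 − (-3.400)) / (0.757 − 3.280)
   = -3.707 − (-0.23240)/(-2.52300) = -3.79911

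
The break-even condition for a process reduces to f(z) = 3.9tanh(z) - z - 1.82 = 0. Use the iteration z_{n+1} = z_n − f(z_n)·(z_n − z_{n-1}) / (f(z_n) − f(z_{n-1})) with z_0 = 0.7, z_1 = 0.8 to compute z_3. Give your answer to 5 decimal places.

f(0.7) = -0.1629657, f(0.8) = -0.0302566
z_2 = 0.8000000 − (-0.0302566)·(0.8000000 − 0.7000000) / (-0.0302566 − (-0.1629657)) = 0.8000000 − (-0.0030257)/(0.1327091) = 0.8227992
f(0.8227992) = -0.0040961
z_3 = 0.8227992 − (-0.0040961)·(0.8227992 − 0.8000000) / (-0.0040961 − (-0.0302566)) = 0.8227992 − (-0.0000934)/(0.0261605) = 0.8263690

0.82637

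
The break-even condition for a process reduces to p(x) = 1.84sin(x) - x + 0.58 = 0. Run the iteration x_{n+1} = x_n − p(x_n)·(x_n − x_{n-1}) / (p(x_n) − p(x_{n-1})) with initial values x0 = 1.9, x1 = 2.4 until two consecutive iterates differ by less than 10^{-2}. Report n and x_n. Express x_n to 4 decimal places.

p(1.9) = 0.421192, p(2.4) = -0.577148
x2 = 2.400000 − (-0.577148)·(0.500000)/(-0.998340) = 2.110946;  |Δ| = 0.289054
p(2.110946) = 0.047096
x3 = 2.110946 − 0.047096·(-0.289054)/(0.624244) = 2.132754;  |Δ| = 0.021808
p(2.132754) = 0.004279
x4 = 2.132754 − 0.004279·(0.021808)/(-0.042816) = 2.134933;  |Δ| = 0.002180
|x4 − x3| = 0.002180 < 10^{-2}

n = 4, x_n = 2.1349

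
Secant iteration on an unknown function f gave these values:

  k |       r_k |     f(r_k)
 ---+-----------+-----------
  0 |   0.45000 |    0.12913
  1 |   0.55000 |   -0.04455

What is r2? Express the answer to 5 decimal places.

r2 = 0.55000 − (-0.04455)·(0.55000 − 0.45000) / (-0.04455 − 0.12913)
   = 0.55000 − (-0.0044550)/(-0.1736800) = 0.5243494

0.52435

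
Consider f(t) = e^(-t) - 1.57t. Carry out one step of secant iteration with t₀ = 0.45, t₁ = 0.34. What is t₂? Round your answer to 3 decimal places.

f(0.45) = -0.06887, f(0.34) = 0.17797
t₂ = 0.34000 − 0.17797·(0.34000 − 0.45000) / (0.17797 − (-0.06887)) = 0.34000 − (-0.01958)/(0.24684) = 0.41931

0.419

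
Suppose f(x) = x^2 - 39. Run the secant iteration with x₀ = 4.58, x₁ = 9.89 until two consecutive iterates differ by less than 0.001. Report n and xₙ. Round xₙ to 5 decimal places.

n = 6, xₙ = 6.24500

f(4.58) = -18.0236000, f(9.89) = 58.8121000
x₂ = 9.8900000 − 58.8121000·(5.3100000)/(76.8357000) = 5.8255840;  |Δ| = 4.0644160
f(5.8255840) = -5.0625714
x₃ = 5.8255840 − (-5.0625714)·(-4.0644160)/(-63.8746714) = 6.1477210;  |Δ| = 0.3221370
f(6.1477210) = -1.2055266
x₄ = 6.1477210 − (-1.2055266)·(0.3221370)/(3.8570448) = 6.2484055;  |Δ| = 0.1006845
f(6.2484055) = 0.0425716
x₅ = 6.2484055 − 0.0425716·(0.1006845)/(1.2480982) = 6.2449713;  |Δ| = 0.0034343
f(6.2449713) = -0.0003340
x₆ = 6.2449713 − (-0.0003340)·(-0.0034343)/(-0.0429056) = 6.2449980;  |Δ| = 0.0000267
|x₆ − x₅| = 0.0000267 < 0.001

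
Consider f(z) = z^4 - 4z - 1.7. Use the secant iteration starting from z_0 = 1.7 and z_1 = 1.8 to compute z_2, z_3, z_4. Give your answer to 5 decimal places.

1.70847, 1.70927, 1.70935

f(1.7) = -0.1479000, f(1.8) = 1.5976000
z_2 = 1.8000000 − 1.5976000·(1.8000000 − 1.7000000) / (1.5976000 − (-0.1479000)) = 1.8000000 − (0.1597600)/(1.7455000) = 1.7084732
f(1.7084732) = -0.0140281
z_3 = 1.7084732 − (-0.0140281)·(1.7084732 − 1.8000000) / (-0.0140281 − 1.5976000) = 1.7084732 − (0.0012840)/(-1.6116281) = 1.7092699
f(1.7092699) = -0.0013121
z_4 = 1.7092699 − (-0.0013121)·(1.7092699 − 1.7084732) / (-0.0013121 − (-0.0140281)) = 1.7092699 − (-0.0000010)/(0.0127160) = 1.7093521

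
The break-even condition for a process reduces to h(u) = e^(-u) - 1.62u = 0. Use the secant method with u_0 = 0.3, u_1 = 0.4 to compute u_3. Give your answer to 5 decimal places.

h(0.3) = 0.2548182, h(0.4) = 0.0223200
u_2 = 0.4000000 − 0.0223200·(0.4000000 − 0.3000000) / (0.0223200 − 0.2548182) = 0.4000000 − (0.0022320)/(-0.2324982) = 0.4096001
h(0.4096001) = 0.0003635
u_3 = 0.4096001 − 0.0003635·(0.4096001 − 0.4000000) / (0.0003635 − 0.0223200) = 0.4096001 − (0.0000035)/(-0.0219565) = 0.4097590

0.40976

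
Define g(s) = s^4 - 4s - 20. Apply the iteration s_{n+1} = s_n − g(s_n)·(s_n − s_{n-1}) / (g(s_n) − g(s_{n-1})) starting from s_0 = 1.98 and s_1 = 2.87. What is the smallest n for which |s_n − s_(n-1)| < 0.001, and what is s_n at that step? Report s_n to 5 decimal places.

g(1.98) = -12.5504638, g(2.87) = 36.3665216
s_2 = 2.8700000 − 36.3665216·(0.8900000)/(48.9169855) = 2.2083443;  |Δ| = 0.6616557
g(2.2083443) = -5.0503513
s_3 = 2.2083443 − (-5.0503513)·(-0.6616557)/(-41.4168729) = 2.2890262;  |Δ| = 0.0806819
g(2.2890262) = -1.7022673
s_4 = 2.2890262 − (-1.7022673)·(0.0806819)/(3.3480839) = 2.3300474;  |Δ| = 0.0410211
g(2.3300474) = 0.1551618
s_5 = 2.3300474 − 0.1551618·(0.0410211)/(1.8574291) = 2.3266206;  |Δ| = 0.0034267
g(2.3266206) = -0.0041433
s_6 = 2.3266206 − (-0.0041433)·(-0.0034267)/(-0.1593051) = 2.3267097;  |Δ| = 0.0000891
|s_6 − s_5| = 0.0000891 < 0.001

n = 6, s_n = 2.32671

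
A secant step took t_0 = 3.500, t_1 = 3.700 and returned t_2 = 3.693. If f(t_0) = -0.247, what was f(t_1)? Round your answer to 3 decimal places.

0.009

The secant line through (3.500, -0.247) and (3.700, f(t_1)) crosses zero at t_2 = 3.693.
So (3.500, -0.247), (3.700, f(t_1)), (3.693, 0) are collinear:
f(t_1) = -0.247 · (3.700 − 3.693) / (3.500 − 3.693) = -0.247 · (0.00700)/(-0.19300) = 0.00896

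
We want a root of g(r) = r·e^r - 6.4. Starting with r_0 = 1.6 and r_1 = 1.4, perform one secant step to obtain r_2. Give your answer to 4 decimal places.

g(1.6) = 1.524852, g(1.4) = -0.722720
r_2 = 1.400000 − (-0.722720)·(1.400000 − 1.600000) / (-0.722720 − 1.524852) = 1.400000 − (0.144544)/(-2.247572) = 1.464311

1.4643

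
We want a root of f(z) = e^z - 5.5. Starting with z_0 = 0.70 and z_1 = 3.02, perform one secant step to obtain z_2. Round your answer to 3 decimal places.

1.138

f(0.70) = -3.48625, f(3.02) = 14.99129
z_2 = 3.02000 − 14.99129·(3.02000 − 0.70000) / (14.99129 − (-3.48625)) = 3.02000 − (34.77980)/(18.47754) = 1.13773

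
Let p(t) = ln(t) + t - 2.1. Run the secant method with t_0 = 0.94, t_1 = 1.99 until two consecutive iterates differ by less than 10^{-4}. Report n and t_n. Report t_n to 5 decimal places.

p(0.94) = -1.2218754, p(1.99) = 0.5781346
t_2 = 1.9900000 − 0.5781346·(1.0500000)/(1.8000100) = 1.6527567;  |Δ| = 0.3372433
p(1.6527567) = 0.0552013
t_3 = 1.6527567 − 0.0552013·(-0.3372433)/(-0.5229334) = 1.6171570;  |Δ| = 0.0355997
p(1.6171570) = -0.0021733
t_4 = 1.6171570 − (-0.0021733)·(-0.0355997)/(-0.0573746) = 1.6185055;  |Δ| = 0.0013485
p(1.6185055) = 0.0000087
t_5 = 1.6185055 − 0.0000087·(0.0013485)/(0.0021820) = 1.6185001;  |Δ| = 0.0000054
|t_5 − t_4| = 0.0000054 < 10^{-4}

n = 5, t_n = 1.61850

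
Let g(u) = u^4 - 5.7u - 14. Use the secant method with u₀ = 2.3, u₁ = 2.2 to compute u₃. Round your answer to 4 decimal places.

2.2794

g(2.3) = 0.874100, g(2.2) = -3.114400
u₂ = 2.200000 − (-3.114400)·(2.200000 − 2.300000) / (-3.114400 − 0.874100) = 2.200000 − (0.311440)/(-3.988500) = 2.278084
g(2.278084) = -0.052418
u₃ = 2.278084 − (-0.052418)·(2.278084 − 2.200000) / (-0.052418 − (-3.114400)) = 2.278084 − (-0.004093)/(3.061982) = 2.279421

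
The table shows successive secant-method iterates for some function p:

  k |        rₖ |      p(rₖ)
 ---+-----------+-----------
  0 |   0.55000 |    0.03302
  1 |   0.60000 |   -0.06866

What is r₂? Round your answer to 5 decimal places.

r₂ = 0.60000 − (-0.06866)·(0.60000 − 0.55000) / (-0.06866 − 0.03302)
   = 0.60000 − (-0.0034330)/(-0.1016800) = 0.5662372

0.56624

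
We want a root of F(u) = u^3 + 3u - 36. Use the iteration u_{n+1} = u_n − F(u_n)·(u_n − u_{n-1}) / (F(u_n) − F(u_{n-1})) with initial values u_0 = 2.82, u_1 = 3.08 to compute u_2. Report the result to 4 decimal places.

F(2.82) = -5.114232, F(3.08) = 2.458112
u_2 = 3.080000 − 2.458112·(3.080000 − 2.820000) / (2.458112 − (-5.114232)) = 3.080000 − (0.639109)/(7.572344) = 2.995600

2.9956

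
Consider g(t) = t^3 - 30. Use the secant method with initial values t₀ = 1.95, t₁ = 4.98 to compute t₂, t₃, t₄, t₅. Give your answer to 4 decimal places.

g(1.95) = -22.585125, g(4.98) = 93.505992
t₂ = 4.980000 − 93.505992·(4.980000 − 1.950000) / (93.505992 − (-22.585125)) = 4.980000 − (283.323156)/(116.091117) = 2.539476
g(2.539476) = -13.623076
t₃ = 2.539476 − (-13.623076)·(2.539476 − 4.980000) / (-13.623076 − 93.505992) = 2.539476 − (33.247443)/(-107.129068) = 2.849825
g(2.849825) = -6.855129
t₄ = 2.849825 − (-6.855129)·(2.849825 − 2.539476) / (-6.855129 − (-13.623076)) = 2.849825 − (-2.127485)/(6.767947) = 3.164173
g(3.164173) = 1.679660
t₅ = 3.164173 − 1.679660·(3.164173 − 2.849825) / (1.679660 − (-6.855129)) = 3.164173 − (0.527996)/(8.534788) = 3.102309

2.5395, 2.8498, 3.1642, 3.1023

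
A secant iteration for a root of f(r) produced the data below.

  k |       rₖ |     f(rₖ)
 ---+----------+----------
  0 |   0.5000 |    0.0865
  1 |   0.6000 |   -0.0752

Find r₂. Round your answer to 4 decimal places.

0.5535

r₂ = 0.6000 − (-0.0752)·(0.6000 − 0.5000) / (-0.0752 − 0.0865)
   = 0.6000 − (-0.007520)/(-0.161700) = 0.553494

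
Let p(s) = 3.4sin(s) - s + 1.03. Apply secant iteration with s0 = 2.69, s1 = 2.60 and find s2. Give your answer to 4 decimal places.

2.6458

p(2.69) = -0.176243, p(2.60) = 0.182705
s2 = 2.600000 − 0.182705·(2.600000 − 2.690000) / (0.182705 − (-0.176243)) = 2.600000 − (-0.016443)/(0.358948) = 2.645810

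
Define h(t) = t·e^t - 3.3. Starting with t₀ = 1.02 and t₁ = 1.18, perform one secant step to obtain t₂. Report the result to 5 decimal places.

h(1.02) = -0.4713413, h(1.18) = 0.5401616
t₂ = 1.1800000 − 0.5401616·(1.1800000 − 1.0200000) / (0.5401616 − (-0.4713413)) = 1.1800000 − (0.0864258)/(1.0115029) = 1.0945570

1.09456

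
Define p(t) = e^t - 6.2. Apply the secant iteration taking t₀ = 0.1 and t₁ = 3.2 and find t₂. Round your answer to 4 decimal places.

0.7742

p(0.1) = -5.094829, p(3.2) = 18.332530
t₂ = 3.200000 − 18.332530·(3.200000 − 0.100000) / (18.332530 − (-5.094829)) = 3.200000 − (56.830844)/(23.427359) = 0.774168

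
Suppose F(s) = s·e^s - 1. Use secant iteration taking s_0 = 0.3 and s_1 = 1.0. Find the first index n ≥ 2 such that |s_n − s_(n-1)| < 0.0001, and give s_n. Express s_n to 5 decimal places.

n = 6, s_n = 0.56714

F(0.3) = -0.5950424, F(1.0) = 1.7182818
s_2 = 1.0000000 − 1.7182818·(0.7000000)/(2.3133242) = 0.4800568;  |Δ| = 0.5199432
F(0.4800568) = -0.2241485
s_3 = 0.4800568 − (-0.2241485)·(-0.5199432)/(-1.9424304) = 0.5400561;  |Δ| = 0.0599993
F(0.5400561) = -0.0732081
s_4 = 0.5400561 − (-0.0732081)·(0.0599993)/(0.1509405) = 0.5691565;  |Δ| = 0.0291005
F(0.5691565) = 0.0055722
s_5 = 0.5691565 − 0.0055722·(0.0291005)/(0.0787803) = 0.5670982;  |Δ| = 0.0020583
F(0.5670982) = -0.0001245
s_6 = 0.5670982 − (-0.0001245)·(-0.0020583)/(-0.0056967) = 0.5671432;  |Δ| = 0.0000450
|s_6 − s_5| = 0.0000450 < 0.0001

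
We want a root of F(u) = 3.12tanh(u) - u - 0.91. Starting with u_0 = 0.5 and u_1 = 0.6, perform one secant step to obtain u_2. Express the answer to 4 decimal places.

0.4762

F(0.5) = 0.031806, F(0.6) = 0.165595
u_2 = 0.600000 − 0.165595·(0.600000 − 0.500000) / (0.165595 − 0.031806) = 0.600000 − (0.016559)/(0.133789) = 0.476227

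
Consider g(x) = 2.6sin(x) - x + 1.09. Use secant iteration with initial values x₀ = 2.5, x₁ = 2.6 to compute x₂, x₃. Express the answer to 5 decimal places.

g(2.5) = 0.1460276, g(2.6) = -0.1696964
x₂ = 2.6000000 − (-0.1696964)·(2.6000000 − 2.5000000) / (-0.1696964 − 0.1460276) = 2.6000000 − (-0.0169696)/(-0.3157240) = 2.5462517
g(2.5462517) = 0.0018053
x₃ = 2.5462517 − 0.0018053·(2.5462517 − 2.6000000) / (0.0018053 − (-0.1696964)) = 2.5462517 − (-0.0000970)/(0.1715017) = 2.5468174

2.54625, 2.54682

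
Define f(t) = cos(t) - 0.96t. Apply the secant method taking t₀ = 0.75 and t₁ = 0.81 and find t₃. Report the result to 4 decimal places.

0.7571

f(0.75) = 0.011689, f(0.81) = -0.088102
t₂ = 0.810000 − (-0.088102)·(0.810000 − 0.750000) / (-0.088102 − 0.011689) = 0.810000 − (-0.005286)/(-0.099790) = 0.757028
f(0.757028) = 0.000133
t₃ = 0.757028 − 0.000133·(0.757028 − 0.810000) / (0.000133 − (-0.088102)) = 0.757028 − (-0.000007)/(0.088235) = 0.757108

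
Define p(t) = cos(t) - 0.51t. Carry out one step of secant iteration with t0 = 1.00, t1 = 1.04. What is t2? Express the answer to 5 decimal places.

1.02225

p(1.00) = 0.0303023, p(1.04) = -0.0241797
t2 = 1.0400000 − (-0.0241797)·(1.0400000 − 1.0000000) / (-0.0241797 − 0.0303023) = 1.0400000 − (-0.0009672)/(-0.0544820) = 1.0222476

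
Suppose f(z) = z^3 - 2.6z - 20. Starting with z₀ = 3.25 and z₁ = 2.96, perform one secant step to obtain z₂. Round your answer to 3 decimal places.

f(3.25) = 5.87812, f(2.96) = -1.76166
z₂ = 2.96000 − (-1.76166)·(2.96000 − 3.25000) / (-1.76166 − 5.87812) = 2.96000 − (0.51088)/(-7.63979) = 3.02687

3.027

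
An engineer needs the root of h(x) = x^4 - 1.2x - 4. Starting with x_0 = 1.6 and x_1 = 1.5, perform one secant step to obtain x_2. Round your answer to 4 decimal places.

h(1.6) = 0.633600, h(1.5) = -0.737500
x_2 = 1.500000 − (-0.737500)·(1.500000 − 1.600000) / (-0.737500 − 0.633600) = 1.500000 − (0.073750)/(-1.371100) = 1.553789

1.5538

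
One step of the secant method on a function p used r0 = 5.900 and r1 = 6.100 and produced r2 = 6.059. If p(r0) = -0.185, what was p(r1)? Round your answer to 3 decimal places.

0.048

The secant line through (5.900, -0.185) and (6.100, p(r1)) crosses zero at r2 = 6.059.
So (5.900, -0.185), (6.100, p(r1)), (6.059, 0) are collinear:
p(r1) = -0.185 · (6.100 − 6.059) / (5.900 − 6.059) = -0.185 · (0.04100)/(-0.15900) = 0.04770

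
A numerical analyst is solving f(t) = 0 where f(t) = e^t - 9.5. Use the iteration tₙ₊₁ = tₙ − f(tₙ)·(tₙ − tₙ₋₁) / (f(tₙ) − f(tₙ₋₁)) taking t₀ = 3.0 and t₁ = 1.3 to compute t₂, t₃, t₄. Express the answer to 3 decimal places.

1.904, 2.457, 2.215

f(3.0) = 10.58554, f(1.3) = -5.83070
t₂ = 1.30000 − (-5.83070)·(1.30000 − 3.00000) / (-5.83070 − 10.58554) = 1.30000 − (9.91220)/(-16.41624) = 1.90380
f(1.90380) = -2.78862
t₃ = 1.90380 − (-2.78862)·(1.90380 − 1.30000) / (-2.78862 − (-5.83070)) = 1.90380 − (-1.68378)/(3.04208) = 2.45730
f(2.45730) = 2.17326
t₄ = 2.45730 − 2.17326·(2.45730 − 1.90380) / (2.17326 − (-2.78862)) = 2.45730 − (1.20289)/(4.96189) = 2.21487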